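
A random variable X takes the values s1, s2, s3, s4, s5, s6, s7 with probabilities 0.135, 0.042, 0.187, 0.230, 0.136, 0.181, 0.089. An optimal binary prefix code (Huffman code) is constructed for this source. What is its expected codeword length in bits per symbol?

Repeatedly combine the two least-probable nodes; the expected code length is the sum of the merged weights.
merge 21/500 + 89/1000 → 131/1000
merge 131/1000 + 27/200 → 133/500
merge 17/125 + 181/1000 → 317/1000
merge 187/1000 + 23/100 → 417/1000
merge 133/500 + 317/1000 → 583/1000
merge 417/1000 + 583/1000 → 1
L = 131/1000 + 133/500 + 317/1000 + 417/1000 + 583/1000 + 1 = 1357/500 = 2.714 bits/symbol.

2.714 bits/symbol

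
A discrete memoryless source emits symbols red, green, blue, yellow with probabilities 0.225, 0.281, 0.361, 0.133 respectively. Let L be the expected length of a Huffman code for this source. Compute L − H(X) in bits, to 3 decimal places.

0.080 bits

Entropy H = −Σ p log₂ p ≈ 1.9166 bits.
Huffman merges: 133/1000+9/40→179/500; 281/1000+179/500→639/1000; 361/1000+639/1000→1. L = 1997/1000 ≈ 1.9970.
L − H = 1.9970 − 1.9166 = 0.080 bits.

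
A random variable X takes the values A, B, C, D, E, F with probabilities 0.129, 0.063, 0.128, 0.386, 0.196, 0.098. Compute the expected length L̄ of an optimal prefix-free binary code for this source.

Repeatedly combine the two least-probable nodes; the expected code length is the sum of the merged weights.
merge 63/1000 + 49/500 → 161/1000
merge 16/125 + 129/1000 → 257/1000
merge 161/1000 + 49/250 → 357/1000
merge 257/1000 + 357/1000 → 307/500
merge 193/500 + 307/500 → 1
L = 161/1000 + 257/1000 + 357/1000 + 307/500 + 1 = 2389/1000 = 2.389 bits/symbol.

2.389 bits/symbol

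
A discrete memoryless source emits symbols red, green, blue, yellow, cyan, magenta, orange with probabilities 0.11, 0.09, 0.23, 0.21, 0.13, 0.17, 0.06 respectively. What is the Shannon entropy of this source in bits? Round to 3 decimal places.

H = −Σ pᵢ log₂ pᵢ.
−0.11·log₂(0.11) = 0.3503
−0.09·log₂(0.09) = 0.3127
−0.23·log₂(0.23) = 0.4877
−0.21·log₂(0.21) = 0.4728
−0.13·log₂(0.13) = 0.3826
−0.17·log₂(0.17) = 0.4346
−0.06·log₂(0.06) = 0.2435
Sum ≈ 2.6842 → 2.684 bits.

2.684 bits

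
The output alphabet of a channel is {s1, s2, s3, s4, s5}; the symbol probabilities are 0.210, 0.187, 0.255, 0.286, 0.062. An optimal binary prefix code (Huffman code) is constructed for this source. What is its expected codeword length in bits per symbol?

2.249 bits/symbol

Repeatedly combine the two least-probable nodes; the expected code length is the sum of the merged weights.
merge 31/500 + 187/1000 → 249/1000
merge 21/100 + 249/1000 → 459/1000
merge 51/200 + 143/500 → 541/1000
merge 459/1000 + 541/1000 → 1
L = 249/1000 + 459/1000 + 541/1000 + 1 = 2249/1000 = 2.249 bits/symbol.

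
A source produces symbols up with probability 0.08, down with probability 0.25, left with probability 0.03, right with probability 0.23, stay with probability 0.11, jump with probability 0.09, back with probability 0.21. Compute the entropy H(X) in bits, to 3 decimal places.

2.567 bits

H = −Σ pᵢ log₂ pᵢ.
−0.08·log₂(0.08) = 0.2915
−0.25·log₂(0.25) = 0.5000
−0.03·log₂(0.03) = 0.1518
−0.23·log₂(0.23) = 0.4877
−0.11·log₂(0.11) = 0.3503
−0.09·log₂(0.09) = 0.3127
−0.21·log₂(0.21) = 0.4728
Sum ≈ 2.5667 → 2.567 bits.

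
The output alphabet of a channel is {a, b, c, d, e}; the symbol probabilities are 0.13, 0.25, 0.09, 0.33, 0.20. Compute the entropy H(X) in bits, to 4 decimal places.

H = −Σ pᵢ log₂ pᵢ.
−0.13·log₂(0.13) = 0.3826
−0.25·log₂(0.25) = 0.5000
−0.09·log₂(0.09) = 0.3127
−0.33·log₂(0.33) = 0.5278
−0.20·log₂(0.20) = 0.4644
Sum ≈ 2.1875 → 2.1875 bits.

2.1875 bits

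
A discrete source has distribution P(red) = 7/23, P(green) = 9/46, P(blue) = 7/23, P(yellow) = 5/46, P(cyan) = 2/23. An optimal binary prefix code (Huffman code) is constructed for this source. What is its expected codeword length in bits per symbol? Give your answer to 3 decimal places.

Repeatedly combine the two least-probable nodes; the expected code length is the sum of the merged weights.
merge 2/23 + 5/46 → 9/46
merge 9/46 + 9/46 → 9/23
merge 7/23 + 7/23 → 14/23
merge 9/23 + 14/23 → 1
L = 9/46 + 9/23 + 14/23 + 1 = 101/46 ≈ 2.196 bits/symbol.

2.196 bits/symbol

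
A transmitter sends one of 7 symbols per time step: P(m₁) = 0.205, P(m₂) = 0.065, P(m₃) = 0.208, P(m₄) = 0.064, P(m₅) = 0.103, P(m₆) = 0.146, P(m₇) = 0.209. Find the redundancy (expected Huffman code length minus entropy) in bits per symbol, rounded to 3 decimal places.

0.047 bits

Entropy H = −Σ p log₂ p ≈ 2.6651 bits.
Huffman merges: 8/125+13/200→129/1000; 103/1000+129/1000→29/125; 73/500+41/200→351/1000; 26/125+209/1000→417/1000; 29/125+351/1000→583/1000; 417/1000+583/1000→1. L = 339/125 ≈ 2.7120.
L − H = 2.7120 − 2.6651 = 0.047 bits.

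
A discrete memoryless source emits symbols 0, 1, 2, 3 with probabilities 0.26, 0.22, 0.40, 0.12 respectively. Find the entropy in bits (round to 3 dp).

1.882 bits

H = −Σ pᵢ log₂ pᵢ.
−0.26·log₂(0.26) = 0.5053
−0.22·log₂(0.22) = 0.4806
−0.40·log₂(0.40) = 0.5288
−0.12·log₂(0.12) = 0.3671
Sum ≈ 1.8817 → 1.882 bits.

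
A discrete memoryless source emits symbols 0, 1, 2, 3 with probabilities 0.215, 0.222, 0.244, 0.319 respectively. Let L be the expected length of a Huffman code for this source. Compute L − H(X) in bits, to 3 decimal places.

Entropy H = −Σ p log₂ p ≈ 1.9812 bits.
Huffman merges: 43/200+111/500→437/1000; 61/250+319/1000→563/1000; 437/1000+563/1000→1. L = 2 ≈ 2.0000.
L − H = 2.0000 − 1.9812 = 0.019 bits.

0.019 bits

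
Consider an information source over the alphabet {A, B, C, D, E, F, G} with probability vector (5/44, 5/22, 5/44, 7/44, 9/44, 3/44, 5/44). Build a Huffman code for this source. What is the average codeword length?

2.75 bits/symbol

Repeatedly combine the two least-probable nodes; the expected code length is the sum of the merged weights.
merge 3/44 + 5/44 → 2/11
merge 5/44 + 5/44 → 5/22
merge 7/44 + 2/11 → 15/44
merge 9/44 + 5/22 → 19/44
merge 5/22 + 15/44 → 25/44
merge 19/44 + 25/44 → 1
L = 2/11 + 5/22 + 15/44 + 19/44 + 25/44 + 1 = 11/4 = 2.75 bits/symbol.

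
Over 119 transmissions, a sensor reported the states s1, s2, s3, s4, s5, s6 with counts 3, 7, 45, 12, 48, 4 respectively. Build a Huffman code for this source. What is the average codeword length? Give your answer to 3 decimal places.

Probabilities are the counts divided by 119.
Repeatedly combine the two least-probable nodes; the expected code length is the sum of the merged weights.
merge 3/119 + 4/119 → 1/17
merge 1/17 + 1/17 → 2/17
merge 12/119 + 2/17 → 26/119
merge 26/119 + 45/119 → 71/119
merge 48/119 + 71/119 → 1
L = 1/17 + 2/17 + 26/119 + 71/119 + 1 = 237/119 ≈ 1.992 bits/symbol.

1.992 bits/symbol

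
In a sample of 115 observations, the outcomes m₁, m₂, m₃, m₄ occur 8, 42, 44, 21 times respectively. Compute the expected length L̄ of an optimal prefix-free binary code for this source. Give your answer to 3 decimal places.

Probabilities are the counts divided by 115.
Repeatedly combine the two least-probable nodes; the expected code length is the sum of the merged weights.
merge 8/115 + 21/115 → 29/115
merge 29/115 + 42/115 → 71/115
merge 44/115 + 71/115 → 1
L = 29/115 + 71/115 + 1 = 43/23 ≈ 1.870 bits/symbol.

1.870 bits/symbol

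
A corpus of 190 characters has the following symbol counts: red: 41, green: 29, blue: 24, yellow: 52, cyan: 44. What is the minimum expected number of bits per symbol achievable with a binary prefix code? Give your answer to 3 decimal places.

Probabilities are the counts divided by 190.
Repeatedly combine the two least-probable nodes; the expected code length is the sum of the merged weights.
merge 12/95 + 29/190 → 53/190
merge 41/190 + 22/95 → 17/38
merge 26/95 + 53/190 → 21/38
merge 17/38 + 21/38 → 1
L = 53/190 + 17/38 + 21/38 + 1 = 433/190 ≈ 2.279 bits/symbol.

2.279 bits/symbol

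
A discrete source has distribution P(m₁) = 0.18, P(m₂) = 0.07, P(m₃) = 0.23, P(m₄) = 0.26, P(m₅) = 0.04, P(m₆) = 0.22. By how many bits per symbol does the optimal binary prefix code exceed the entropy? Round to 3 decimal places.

0.027 bits

Entropy H = −Σ p log₂ p ≈ 2.3731 bits.
Huffman merges: 1/25+7/100→11/100; 11/100+9/50→29/100; 11/50+23/100→9/20; 13/50+29/100→11/20; 9/20+11/20→1. L = 12/5 ≈ 2.4000.
L − H = 2.4000 − 2.3731 = 0.027 bits.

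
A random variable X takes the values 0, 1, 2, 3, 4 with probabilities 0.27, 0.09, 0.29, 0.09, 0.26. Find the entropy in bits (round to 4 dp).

H = −Σ pᵢ log₂ pᵢ.
−0.27·log₂(0.27) = 0.5100
−0.09·log₂(0.09) = 0.3127
−0.29·log₂(0.29) = 0.5179
−0.09·log₂(0.09) = 0.3127
−0.26·log₂(0.26) = 0.5053
Sum ≈ 2.1585 → 2.1585 bits.

2.1585 bits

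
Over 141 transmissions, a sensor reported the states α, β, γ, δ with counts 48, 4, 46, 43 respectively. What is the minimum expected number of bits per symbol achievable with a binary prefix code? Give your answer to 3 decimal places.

1.993 bits/symbol

Probabilities are the counts divided by 141.
Repeatedly combine the two least-probable nodes; the expected code length is the sum of the merged weights.
merge 4/141 + 43/141 → 1/3
merge 46/141 + 1/3 → 31/47
merge 16/47 + 31/47 → 1
L = 1/3 + 31/47 + 1 = 281/141 ≈ 1.993 bits/symbol.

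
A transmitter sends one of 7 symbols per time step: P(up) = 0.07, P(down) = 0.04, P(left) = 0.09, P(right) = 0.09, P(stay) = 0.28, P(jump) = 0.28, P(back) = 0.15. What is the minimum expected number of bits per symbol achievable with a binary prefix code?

Repeatedly combine the two least-probable nodes; the expected code length is the sum of the merged weights.
merge 1/25 + 7/100 → 11/100
merge 9/100 + 9/100 → 9/50
merge 11/100 + 3/20 → 13/50
merge 9/50 + 13/50 → 11/25
merge 7/25 + 7/25 → 14/25
merge 11/25 + 14/25 → 1
L = 11/100 + 9/50 + 13/50 + 11/25 + 14/25 + 1 = 51/20 = 2.55 bits/symbol.

2.55 bits/symbol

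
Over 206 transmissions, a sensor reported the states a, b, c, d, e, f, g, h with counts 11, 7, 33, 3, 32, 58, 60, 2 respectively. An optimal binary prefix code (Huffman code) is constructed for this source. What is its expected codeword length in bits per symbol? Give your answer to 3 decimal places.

2.461 bits/symbol

Probabilities are the counts divided by 206.
Repeatedly combine the two least-probable nodes; the expected code length is the sum of the merged weights.
merge 1/103 + 3/206 → 5/206
merge 5/206 + 7/206 → 6/103
merge 11/206 + 6/103 → 23/206
merge 23/206 + 16/103 → 55/206
merge 33/206 + 55/206 → 44/103
merge 29/103 + 30/103 → 59/103
merge 44/103 + 59/103 → 1
L = 5/206 + 6/103 + 23/206 + 55/206 + 44/103 + 59/103 + 1 = 507/206 ≈ 2.461 bits/symbol.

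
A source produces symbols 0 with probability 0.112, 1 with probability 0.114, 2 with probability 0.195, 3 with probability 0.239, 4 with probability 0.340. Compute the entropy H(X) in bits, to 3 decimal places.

H = −Σ pᵢ log₂ pᵢ.
−0.112·log₂(0.112) = 0.3537
−0.114·log₂(0.114) = 0.3571
−0.195·log₂(0.195) = 0.4599
−0.239·log₂(0.239) = 0.4935
−0.340·log₂(0.340) = 0.5292
Sum ≈ 2.1935 → 2.193 bits.

2.193 bits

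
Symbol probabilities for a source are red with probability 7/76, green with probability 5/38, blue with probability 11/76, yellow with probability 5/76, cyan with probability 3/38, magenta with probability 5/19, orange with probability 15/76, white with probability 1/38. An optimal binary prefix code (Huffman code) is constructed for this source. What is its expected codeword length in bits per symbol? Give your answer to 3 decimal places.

2.803 bits/symbol

Repeatedly combine the two least-probable nodes; the expected code length is the sum of the merged weights.
merge 1/38 + 5/76 → 7/76
merge 3/38 + 7/76 → 13/76
merge 7/76 + 5/38 → 17/76
merge 11/76 + 13/76 → 6/19
merge 15/76 + 17/76 → 8/19
merge 5/19 + 6/19 → 11/19
merge 8/19 + 11/19 → 1
L = 7/76 + 13/76 + 17/76 + 6/19 + 8/19 + 11/19 + 1 = 213/76 ≈ 2.803 bits/symbol.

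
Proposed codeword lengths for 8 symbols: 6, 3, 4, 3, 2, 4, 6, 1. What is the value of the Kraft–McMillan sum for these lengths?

With common denominator 2^6 = 64: Σ 2^(−ℓᵢ) = 1/64 + 8/64 + 4/64 + 8/64 + 16/64 + 4/64 + 1/64 + 32/64 = 74/64 = 1.15625.

1.15625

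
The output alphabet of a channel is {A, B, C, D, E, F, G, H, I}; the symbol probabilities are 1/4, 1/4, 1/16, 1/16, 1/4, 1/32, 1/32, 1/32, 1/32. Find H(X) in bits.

2.625 bits

Each probability is a power of 1/2, so log₂(1/p) is an integer.
H = Σ p·log₂(1/p) = 1/4·2 + 1/4·2 + 1/16·4 + 1/16·4 + 1/4·2 + 1/32·5 + 1/32·5 + 1/32·5 + 1/32·5 = 2.625 bits.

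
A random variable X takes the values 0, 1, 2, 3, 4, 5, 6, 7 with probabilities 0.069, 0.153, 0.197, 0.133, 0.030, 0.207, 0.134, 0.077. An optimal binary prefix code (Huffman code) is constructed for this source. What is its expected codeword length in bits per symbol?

Repeatedly combine the two least-probable nodes; the expected code length is the sum of the merged weights.
merge 3/100 + 69/1000 → 99/1000
merge 77/1000 + 99/1000 → 22/125
merge 133/1000 + 67/500 → 267/1000
merge 153/1000 + 22/125 → 329/1000
merge 197/1000 + 207/1000 → 101/250
merge 267/1000 + 329/1000 → 149/250
merge 101/250 + 149/250 → 1
L = 99/1000 + 22/125 + 267/1000 + 329/1000 + 101/250 + 149/250 + 1 = 2871/1000 = 2.871 bits/symbol.

2.871 bits/symbol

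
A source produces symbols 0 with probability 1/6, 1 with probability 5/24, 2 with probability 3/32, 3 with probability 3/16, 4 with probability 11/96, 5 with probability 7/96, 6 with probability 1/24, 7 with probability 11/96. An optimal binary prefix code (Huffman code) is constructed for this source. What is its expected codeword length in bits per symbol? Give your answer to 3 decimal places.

Repeatedly combine the two least-probable nodes; the expected code length is the sum of the merged weights.
merge 1/24 + 7/96 → 11/96
merge 3/32 + 11/96 → 5/24
merge 11/96 + 11/96 → 11/48
merge 1/6 + 3/16 → 17/48
merge 5/24 + 5/24 → 5/12
merge 11/48 + 17/48 → 7/12
merge 5/12 + 7/12 → 1
L = 11/96 + 5/24 + 11/48 + 17/48 + 5/12 + 7/12 + 1 = 93/32 ≈ 2.906 bits/symbol.

2.906 bits/symbol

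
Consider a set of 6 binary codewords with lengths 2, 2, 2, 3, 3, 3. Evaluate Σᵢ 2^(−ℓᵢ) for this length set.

1.125

With common denominator 2^3 = 8: Σ 2^(−ℓᵢ) = 2/8 + 2/8 + 2/8 + 1/8 + 1/8 + 1/8 = 9/8 = 1.125.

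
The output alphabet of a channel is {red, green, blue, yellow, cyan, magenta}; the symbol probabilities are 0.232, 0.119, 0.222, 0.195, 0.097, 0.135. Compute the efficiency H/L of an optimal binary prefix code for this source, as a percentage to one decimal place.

Entropy H = −Σ p log₂ p ≈ 2.5129 bits.
Huffman merges: 97/1000+119/1000→27/125; 27/200+39/200→33/100; 27/125+111/500→219/500; 29/125+33/100→281/500; 219/500+281/500→1. L = 1273/500 ≈ 2.5460.
Efficiency = H/L = 2.5129/2.5460 = 98.7%.

98.7%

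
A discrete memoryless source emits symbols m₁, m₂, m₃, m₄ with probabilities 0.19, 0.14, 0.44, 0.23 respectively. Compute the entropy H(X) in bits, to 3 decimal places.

1.861 bits

H = −Σ pᵢ log₂ pᵢ.
−0.19·log₂(0.19) = 0.4552
−0.14·log₂(0.14) = 0.3971
−0.44·log₂(0.44) = 0.5211
−0.23·log₂(0.23) = 0.4877
Sum ≈ 1.8612 → 1.861 bits.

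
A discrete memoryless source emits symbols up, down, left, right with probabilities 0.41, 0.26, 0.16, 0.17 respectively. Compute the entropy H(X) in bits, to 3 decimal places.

1.890 bits

H = −Σ pᵢ log₂ pᵢ.
−0.41·log₂(0.41) = 0.5274
−0.26·log₂(0.26) = 0.5053
−0.16·log₂(0.16) = 0.4230
−0.17·log₂(0.17) = 0.4346
Sum ≈ 1.8903 → 1.890 bits.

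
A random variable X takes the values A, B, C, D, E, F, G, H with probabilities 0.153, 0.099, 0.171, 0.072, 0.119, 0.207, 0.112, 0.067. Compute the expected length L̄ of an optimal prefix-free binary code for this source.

Repeatedly combine the two least-probable nodes; the expected code length is the sum of the merged weights.
merge 67/1000 + 9/125 → 139/1000
merge 99/1000 + 14/125 → 211/1000
merge 119/1000 + 139/1000 → 129/500
merge 153/1000 + 171/1000 → 81/250
merge 207/1000 + 211/1000 → 209/500
merge 129/500 + 81/250 → 291/500
merge 209/500 + 291/500 → 1
L = 139/1000 + 211/1000 + 129/500 + 81/250 + 209/500 + 291/500 + 1 = 733/250 = 2.932 bits/symbol.

2.932 bits/symbol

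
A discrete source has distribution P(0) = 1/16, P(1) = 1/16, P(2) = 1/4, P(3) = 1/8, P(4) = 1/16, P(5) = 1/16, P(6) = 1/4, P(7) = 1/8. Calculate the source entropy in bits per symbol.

Each probability is a power of 1/2, so log₂(1/p) is an integer.
H = Σ p·log₂(1/p) = 1/16·4 + 1/16·4 + 1/4·2 + 1/8·3 + 1/16·4 + 1/16·4 + 1/4·2 + 1/8·3 = 2.75 bits.

2.75 bits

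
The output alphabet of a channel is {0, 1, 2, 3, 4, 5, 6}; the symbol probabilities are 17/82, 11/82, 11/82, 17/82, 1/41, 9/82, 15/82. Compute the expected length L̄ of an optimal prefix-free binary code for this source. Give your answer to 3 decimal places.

Repeatedly combine the two least-probable nodes; the expected code length is the sum of the merged weights.
merge 1/41 + 9/82 → 11/82
merge 11/82 + 11/82 → 11/41
merge 11/82 + 15/82 → 13/41
merge 17/82 + 17/82 → 17/41
merge 11/41 + 13/41 → 24/41
merge 17/41 + 24/41 → 1
L = 11/82 + 11/41 + 13/41 + 17/41 + 24/41 + 1 = 223/82 ≈ 2.720 bits/symbol.

2.720 bits/symbol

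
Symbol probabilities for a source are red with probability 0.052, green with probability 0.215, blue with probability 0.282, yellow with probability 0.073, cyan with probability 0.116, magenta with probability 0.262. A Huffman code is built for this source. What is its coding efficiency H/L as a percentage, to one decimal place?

99.6%

Entropy H = −Σ p log₂ p ≈ 2.3560 bits.
Huffman merges: 13/250+73/1000→1/8; 29/250+1/8→241/1000; 43/200+241/1000→57/125; 131/500+141/500→68/125; 57/125+68/125→1. L = 1183/500 ≈ 2.3660.
Efficiency = H/L = 2.3560/2.3660 = 99.6%.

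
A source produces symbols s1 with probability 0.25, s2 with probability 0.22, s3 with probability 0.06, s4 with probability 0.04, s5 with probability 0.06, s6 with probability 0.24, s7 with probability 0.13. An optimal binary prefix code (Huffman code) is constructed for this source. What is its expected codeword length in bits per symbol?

2.55 bits/symbol

Repeatedly combine the two least-probable nodes; the expected code length is the sum of the merged weights.
merge 1/25 + 3/50 → 1/10
merge 3/50 + 1/10 → 4/25
merge 13/100 + 4/25 → 29/100
merge 11/50 + 6/25 → 23/50
merge 1/4 + 29/100 → 27/50
merge 23/50 + 27/50 → 1
L = 1/10 + 4/25 + 29/100 + 23/50 + 27/50 + 1 = 51/20 = 2.55 bits/symbol.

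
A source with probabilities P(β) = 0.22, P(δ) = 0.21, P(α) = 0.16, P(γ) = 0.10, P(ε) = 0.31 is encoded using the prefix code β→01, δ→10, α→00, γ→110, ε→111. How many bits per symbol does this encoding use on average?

2.41 bits/symbol

L̄ = Σ pᵢ·ℓᵢ = 0.22·2 + 0.21·2 + 0.16·2 + 0.10·3 + 0.31·3 = 2.41 bits/symbol.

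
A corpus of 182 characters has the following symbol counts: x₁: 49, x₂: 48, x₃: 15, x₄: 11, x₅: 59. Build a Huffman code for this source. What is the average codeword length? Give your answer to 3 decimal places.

Probabilities are the counts divided by 182.
Repeatedly combine the two least-probable nodes; the expected code length is the sum of the merged weights.
merge 11/182 + 15/182 → 1/7
merge 1/7 + 24/91 → 37/91
merge 7/26 + 59/182 → 54/91
merge 37/91 + 54/91 → 1
L = 1/7 + 37/91 + 54/91 + 1 = 15/7 ≈ 2.143 bits/symbol.

2.143 bits/symbol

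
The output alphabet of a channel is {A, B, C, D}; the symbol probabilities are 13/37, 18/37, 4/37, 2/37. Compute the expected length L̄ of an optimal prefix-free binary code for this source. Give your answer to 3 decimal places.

1.676 bits/symbol

Repeatedly combine the two least-probable nodes; the expected code length is the sum of the merged weights.
merge 2/37 + 4/37 → 6/37
merge 6/37 + 13/37 → 19/37
merge 18/37 + 19/37 → 1
L = 6/37 + 19/37 + 1 = 62/37 ≈ 1.676 bits/symbol.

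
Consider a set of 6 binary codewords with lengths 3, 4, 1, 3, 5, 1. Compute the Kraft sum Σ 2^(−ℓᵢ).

1.34375

With common denominator 2^5 = 32: Σ 2^(−ℓᵢ) = 4/32 + 2/32 + 16/32 + 4/32 + 1/32 + 16/32 = 43/32 = 1.34375.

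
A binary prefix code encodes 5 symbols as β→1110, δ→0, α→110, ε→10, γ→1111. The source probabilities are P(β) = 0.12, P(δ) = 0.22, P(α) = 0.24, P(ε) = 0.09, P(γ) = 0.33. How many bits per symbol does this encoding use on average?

2.92 bits/symbol

L̄ = Σ pᵢ·ℓᵢ = 0.12·4 + 0.22·1 + 0.24·3 + 0.09·2 + 0.33·4 = 2.92 bits/symbol.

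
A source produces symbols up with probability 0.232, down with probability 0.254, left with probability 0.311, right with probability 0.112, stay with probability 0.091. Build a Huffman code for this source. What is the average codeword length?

2.203 bits/symbol

Repeatedly combine the two least-probable nodes; the expected code length is the sum of the merged weights.
merge 91/1000 + 14/125 → 203/1000
merge 203/1000 + 29/125 → 87/200
merge 127/500 + 311/1000 → 113/200
merge 87/200 + 113/200 → 1
L = 203/1000 + 87/200 + 113/200 + 1 = 2203/1000 = 2.203 bits/symbol.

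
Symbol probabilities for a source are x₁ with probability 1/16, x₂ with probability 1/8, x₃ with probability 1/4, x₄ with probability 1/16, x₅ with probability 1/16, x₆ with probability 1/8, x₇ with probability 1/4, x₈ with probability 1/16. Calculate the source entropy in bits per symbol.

Each probability is a power of 1/2, so log₂(1/p) is an integer.
H = Σ p·log₂(1/p) = 1/16·4 + 1/8·3 + 1/4·2 + 1/16·4 + 1/16·4 + 1/8·3 + 1/4·2 + 1/16·4 = 2.75 bits.

2.75 bits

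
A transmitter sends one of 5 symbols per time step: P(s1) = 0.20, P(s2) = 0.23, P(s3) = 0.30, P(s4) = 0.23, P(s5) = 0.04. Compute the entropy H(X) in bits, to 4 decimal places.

H = −Σ pᵢ log₂ pᵢ.
−0.20·log₂(0.20) = 0.4644
−0.23·log₂(0.23) = 0.4877
−0.30·log₂(0.30) = 0.5211
−0.23·log₂(0.23) = 0.4877
−0.04·log₂(0.04) = 0.1858
Sum ≈ 2.1466 → 2.1466 bits.

2.1466 bits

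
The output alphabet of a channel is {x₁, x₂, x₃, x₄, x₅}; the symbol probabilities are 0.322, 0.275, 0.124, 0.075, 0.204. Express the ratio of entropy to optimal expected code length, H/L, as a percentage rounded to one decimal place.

98.2%

Entropy H = −Σ p log₂ p ≈ 2.1602 bits.
Huffman merges: 3/40+31/250→199/1000; 199/1000+51/250→403/1000; 11/40+161/500→597/1000; 403/1000+597/1000→1. L = 2199/1000 ≈ 2.1990.
Efficiency = H/L = 2.1602/2.1990 = 98.2%.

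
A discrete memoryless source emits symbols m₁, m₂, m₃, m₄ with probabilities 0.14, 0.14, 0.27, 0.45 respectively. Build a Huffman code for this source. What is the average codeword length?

Repeatedly combine the two least-probable nodes; the expected code length is the sum of the merged weights.
merge 7/50 + 7/50 → 7/25
merge 27/100 + 7/25 → 11/20
merge 9/20 + 11/20 → 1
L = 7/25 + 11/20 + 1 = 183/100 = 1.83 bits/symbol.

1.83 bits/symbol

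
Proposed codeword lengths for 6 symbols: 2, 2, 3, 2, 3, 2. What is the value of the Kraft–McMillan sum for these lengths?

1.25

With common denominator 2^3 = 8: Σ 2^(−ℓᵢ) = 2/8 + 2/8 + 1/8 + 2/8 + 1/8 + 2/8 = 10/8 = 1.25.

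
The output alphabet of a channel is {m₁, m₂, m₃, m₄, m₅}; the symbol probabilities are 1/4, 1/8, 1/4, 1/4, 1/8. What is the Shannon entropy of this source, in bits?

2.25 bits

Each probability is a power of 1/2, so log₂(1/p) is an integer.
H = Σ p·log₂(1/p) = 1/4·2 + 1/8·3 + 1/4·2 + 1/4·2 + 1/8·3 = 2.25 bits.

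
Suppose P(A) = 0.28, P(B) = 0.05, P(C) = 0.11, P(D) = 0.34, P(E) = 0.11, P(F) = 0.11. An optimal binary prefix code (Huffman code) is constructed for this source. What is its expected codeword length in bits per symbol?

Repeatedly combine the two least-probable nodes; the expected code length is the sum of the merged weights.
merge 1/20 + 11/100 → 4/25
merge 11/100 + 11/100 → 11/50
merge 4/25 + 11/50 → 19/50
merge 7/25 + 17/50 → 31/50
merge 19/50 + 31/50 → 1
L = 4/25 + 11/50 + 19/50 + 31/50 + 1 = 119/50 = 2.38 bits/symbol.

2.38 bits/symbol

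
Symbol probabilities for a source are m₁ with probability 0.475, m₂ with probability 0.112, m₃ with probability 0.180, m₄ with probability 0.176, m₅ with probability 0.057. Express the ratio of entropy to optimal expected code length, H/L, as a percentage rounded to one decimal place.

97.4%

Entropy H = −Σ p log₂ p ≈ 1.9859 bits.
Huffman merges: 57/1000+14/125→169/1000; 169/1000+22/125→69/200; 9/50+69/200→21/40; 19/40+21/40→1. L = 2039/1000 ≈ 2.0390.
Efficiency = H/L = 1.9859/2.0390 = 97.4%.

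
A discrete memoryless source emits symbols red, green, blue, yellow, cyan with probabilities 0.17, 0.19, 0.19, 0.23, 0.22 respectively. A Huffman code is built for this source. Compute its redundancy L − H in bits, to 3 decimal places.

0.047 bits

Entropy H = −Σ p log₂ p ≈ 2.3133 bits.
Huffman merges: 17/100+19/100→9/25; 19/100+11/50→41/100; 23/100+9/25→59/100; 41/100+59/100→1. L = 59/25 ≈ 2.3600.
L − H = 2.3600 − 2.3133 = 0.047 bits.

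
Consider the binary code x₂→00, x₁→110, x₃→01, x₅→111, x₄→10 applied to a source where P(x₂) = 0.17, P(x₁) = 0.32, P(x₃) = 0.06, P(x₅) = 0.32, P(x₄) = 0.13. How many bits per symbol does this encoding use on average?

L̄ = Σ pᵢ·ℓᵢ = 0.17·2 + 0.32·3 + 0.06·2 + 0.32·3 + 0.13·2 = 2.64 bits/symbol.

2.64 bits/symbol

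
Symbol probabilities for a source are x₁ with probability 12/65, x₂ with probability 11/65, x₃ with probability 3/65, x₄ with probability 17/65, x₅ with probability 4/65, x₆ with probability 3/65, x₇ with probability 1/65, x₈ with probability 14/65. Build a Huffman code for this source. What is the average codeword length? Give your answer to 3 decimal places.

Repeatedly combine the two least-probable nodes; the expected code length is the sum of the merged weights.
merge 1/65 + 3/65 → 4/65
merge 3/65 + 4/65 → 7/65
merge 4/65 + 7/65 → 11/65
merge 11/65 + 11/65 → 22/65
merge 12/65 + 14/65 → 2/5
merge 17/65 + 22/65 → 3/5
merge 2/5 + 3/5 → 1
L = 4/65 + 7/65 + 11/65 + 22/65 + 2/5 + 3/5 + 1 = 174/65 ≈ 2.677 bits/symbol.

2.677 bits/symbol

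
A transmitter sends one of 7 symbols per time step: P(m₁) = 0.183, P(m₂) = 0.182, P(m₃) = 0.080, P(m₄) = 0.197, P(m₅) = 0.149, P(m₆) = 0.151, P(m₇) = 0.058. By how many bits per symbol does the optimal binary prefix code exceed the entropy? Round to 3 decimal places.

0.050 bits

Entropy H = −Σ p log₂ p ≈ 2.7083 bits.
Huffman merges: 29/500+2/25→69/500; 69/500+149/1000→287/1000; 151/1000+91/500→333/1000; 183/1000+197/1000→19/50; 287/1000+333/1000→31/50; 19/50+31/50→1. L = 1379/500 ≈ 2.7580.
L − H = 2.7580 − 2.7083 = 0.050 bits.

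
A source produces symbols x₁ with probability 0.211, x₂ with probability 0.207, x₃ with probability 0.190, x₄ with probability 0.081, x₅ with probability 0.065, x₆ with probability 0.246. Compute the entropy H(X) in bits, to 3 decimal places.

H = −Σ pᵢ log₂ pᵢ.
−0.211·log₂(0.211) = 0.4736
−0.207·log₂(0.207) = 0.4704
−0.190·log₂(0.190) = 0.4552
−0.081·log₂(0.081) = 0.2937
−0.065·log₂(0.065) = 0.2563
−0.246·log₂(0.246) = 0.4977
Sum ≈ 2.4470 → 2.447 bits.

2.447 bits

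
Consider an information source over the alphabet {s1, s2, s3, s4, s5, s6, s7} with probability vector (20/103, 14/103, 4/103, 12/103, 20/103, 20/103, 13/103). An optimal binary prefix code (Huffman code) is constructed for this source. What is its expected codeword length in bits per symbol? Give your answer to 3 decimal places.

2.767 bits/symbol

Repeatedly combine the two least-probable nodes; the expected code length is the sum of the merged weights.
merge 4/103 + 12/103 → 16/103
merge 13/103 + 14/103 → 27/103
merge 16/103 + 20/103 → 36/103
merge 20/103 + 20/103 → 40/103
merge 27/103 + 36/103 → 63/103
merge 40/103 + 63/103 → 1
L = 16/103 + 27/103 + 36/103 + 40/103 + 63/103 + 1 = 285/103 ≈ 2.767 bits/symbol.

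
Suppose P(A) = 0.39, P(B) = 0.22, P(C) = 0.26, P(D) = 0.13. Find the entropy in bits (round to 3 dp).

1.898 bits

H = −Σ pᵢ log₂ pᵢ.
−0.39·log₂(0.39) = 0.5298
−0.22·log₂(0.22) = 0.4806
−0.26·log₂(0.26) = 0.5053
−0.13·log₂(0.13) = 0.3826
Sum ≈ 1.8983 → 1.898 bits.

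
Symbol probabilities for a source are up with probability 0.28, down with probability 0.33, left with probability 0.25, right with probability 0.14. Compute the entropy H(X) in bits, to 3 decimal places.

1.939 bits

H = −Σ pᵢ log₂ pᵢ.
−0.28·log₂(0.28) = 0.5142
−0.33·log₂(0.33) = 0.5278
−0.25·log₂(0.25) = 0.5000
−0.14·log₂(0.14) = 0.3971
Sum ≈ 1.9392 → 1.939 bits.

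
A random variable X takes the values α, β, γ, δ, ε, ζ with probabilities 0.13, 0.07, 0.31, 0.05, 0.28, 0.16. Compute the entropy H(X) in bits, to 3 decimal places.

2.328 bits

H = −Σ pᵢ log₂ pᵢ.
−0.13·log₂(0.13) = 0.3826
−0.07·log₂(0.07) = 0.2686
−0.31·log₂(0.31) = 0.5238
−0.05·log₂(0.05) = 0.2161
−0.28·log₂(0.28) = 0.5142
−0.16·log₂(0.16) = 0.4230
Sum ≈ 2.3283 → 2.328 bits.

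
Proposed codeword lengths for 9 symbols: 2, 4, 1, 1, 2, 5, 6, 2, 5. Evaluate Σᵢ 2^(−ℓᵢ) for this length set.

1.890625

With common denominator 2^6 = 64: Σ 2^(−ℓᵢ) = 16/64 + 4/64 + 32/64 + 32/64 + 16/64 + 2/64 + 1/64 + 16/64 + 2/64 = 121/64 = 1.890625.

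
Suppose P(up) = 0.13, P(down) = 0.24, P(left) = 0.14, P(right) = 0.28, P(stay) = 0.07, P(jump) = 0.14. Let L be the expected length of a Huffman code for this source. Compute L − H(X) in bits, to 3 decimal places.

Entropy H = −Σ p log₂ p ≈ 2.4538 bits.
Huffman merges: 7/100+13/100→1/5; 7/50+7/50→7/25; 1/5+6/25→11/25; 7/25+7/25→14/25; 11/25+14/25→1. L = 62/25 ≈ 2.4800.
L − H = 2.4800 − 2.4538 = 0.026 bits.

0.026 bits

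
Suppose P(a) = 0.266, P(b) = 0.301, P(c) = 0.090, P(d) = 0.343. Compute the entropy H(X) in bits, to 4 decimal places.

H = −Σ pᵢ log₂ pᵢ.
−0.266·log₂(0.266) = 0.5082
−0.301·log₂(0.301) = 0.5214
−0.090·log₂(0.090) = 0.3127
−0.343·log₂(0.343) = 0.5295
Sum ≈ 1.8717 → 1.8717 bits.

1.8717 bits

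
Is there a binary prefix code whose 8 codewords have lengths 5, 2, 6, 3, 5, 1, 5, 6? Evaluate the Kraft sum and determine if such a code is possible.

With common denominator 2^6 = 64: Σ 2^(−ℓᵢ) = 2/64 + 16/64 + 1/64 + 8/64 + 2/64 + 32/64 + 2/64 + 1/64 = 64/64 = 1.
Kraft's inequality requires Σ ≤ 1; here Σ = 1 ≤ 1, so such a prefix code exists.

1; yes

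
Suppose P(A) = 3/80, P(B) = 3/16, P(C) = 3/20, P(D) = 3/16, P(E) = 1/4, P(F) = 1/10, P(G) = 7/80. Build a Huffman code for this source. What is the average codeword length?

Repeatedly combine the two least-probable nodes; the expected code length is the sum of the merged weights.
merge 3/80 + 7/80 → 1/8
merge 1/10 + 1/8 → 9/40
merge 3/20 + 3/16 → 27/80
merge 3/16 + 9/40 → 33/80
merge 1/4 + 27/80 → 47/80
merge 33/80 + 47/80 → 1
L = 1/8 + 9/40 + 27/80 + 33/80 + 47/80 + 1 = 43/16 = 2.6875 bits/symbol.

2.6875 bits/symbol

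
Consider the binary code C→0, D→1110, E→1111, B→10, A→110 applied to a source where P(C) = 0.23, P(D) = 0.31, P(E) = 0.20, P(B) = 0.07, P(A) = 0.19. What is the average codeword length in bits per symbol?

L̄ = Σ pᵢ·ℓᵢ = 0.23·1 + 0.31·4 + 0.20·4 + 0.07·2 + 0.19·3 = 2.98 bits/symbol.

2.98 bits/symbol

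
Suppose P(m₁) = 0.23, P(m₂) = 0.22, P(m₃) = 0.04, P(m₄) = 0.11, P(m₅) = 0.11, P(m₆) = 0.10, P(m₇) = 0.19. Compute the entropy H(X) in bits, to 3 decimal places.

H = −Σ pᵢ log₂ pᵢ.
−0.23·log₂(0.23) = 0.4877
−0.22·log₂(0.22) = 0.4806
−0.04·log₂(0.04) = 0.1858
−0.11·log₂(0.11) = 0.3503
−0.11·log₂(0.11) = 0.3503
−0.10·log₂(0.10) = 0.3322
−0.19·log₂(0.19) = 0.4552
Sum ≈ 2.6420 → 2.642 bits.

2.642 bits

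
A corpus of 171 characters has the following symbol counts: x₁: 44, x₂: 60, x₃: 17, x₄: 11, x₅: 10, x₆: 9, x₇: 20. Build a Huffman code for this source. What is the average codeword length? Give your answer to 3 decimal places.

2.503 bits/symbol

Probabilities are the counts divided by 171.
Repeatedly combine the two least-probable nodes; the expected code length is the sum of the merged weights.
merge 1/19 + 10/171 → 1/9
merge 11/171 + 17/171 → 28/171
merge 1/9 + 20/171 → 13/57
merge 28/171 + 13/57 → 67/171
merge 44/171 + 20/57 → 104/171
merge 67/171 + 104/171 → 1
L = 1/9 + 28/171 + 13/57 + 67/171 + 104/171 + 1 = 428/171 ≈ 2.503 bits/symbol.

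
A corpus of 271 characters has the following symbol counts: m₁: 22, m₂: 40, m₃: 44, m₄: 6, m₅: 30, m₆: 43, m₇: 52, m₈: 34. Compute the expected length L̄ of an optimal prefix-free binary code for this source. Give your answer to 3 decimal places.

2.911 bits/symbol

Probabilities are the counts divided by 271.
Repeatedly combine the two least-probable nodes; the expected code length is the sum of the merged weights.
merge 6/271 + 22/271 → 28/271
merge 28/271 + 30/271 → 58/271
merge 34/271 + 40/271 → 74/271
merge 43/271 + 44/271 → 87/271
merge 52/271 + 58/271 → 110/271
merge 74/271 + 87/271 → 161/271
merge 110/271 + 161/271 → 1
L = 28/271 + 58/271 + 74/271 + 87/271 + 110/271 + 161/271 + 1 = 789/271 ≈ 2.911 bits/symbol.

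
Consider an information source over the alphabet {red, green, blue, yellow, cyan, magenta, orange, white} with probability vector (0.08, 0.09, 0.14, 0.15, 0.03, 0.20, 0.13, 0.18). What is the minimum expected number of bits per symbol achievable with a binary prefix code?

2.91 bits/symbol

Repeatedly combine the two least-probable nodes; the expected code length is the sum of the merged weights.
merge 3/100 + 2/25 → 11/100
merge 9/100 + 11/100 → 1/5
merge 13/100 + 7/50 → 27/100
merge 3/20 + 9/50 → 33/100
merge 1/5 + 1/5 → 2/5
merge 27/100 + 33/100 → 3/5
merge 2/5 + 3/5 → 1
L = 11/100 + 1/5 + 27/100 + 33/100 + 2/5 + 3/5 + 1 = 291/100 = 2.91 bits/symbol.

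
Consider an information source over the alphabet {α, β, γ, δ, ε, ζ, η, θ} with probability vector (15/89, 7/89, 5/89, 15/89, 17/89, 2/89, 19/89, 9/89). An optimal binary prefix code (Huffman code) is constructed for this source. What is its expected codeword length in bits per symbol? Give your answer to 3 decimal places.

Repeatedly combine the two least-probable nodes; the expected code length is the sum of the merged weights.
merge 2/89 + 5/89 → 7/89
merge 7/89 + 7/89 → 14/89
merge 9/89 + 14/89 → 23/89
merge 15/89 + 15/89 → 30/89
merge 17/89 + 19/89 → 36/89
merge 23/89 + 30/89 → 53/89
merge 36/89 + 53/89 → 1
L = 7/89 + 14/89 + 23/89 + 30/89 + 36/89 + 53/89 + 1 = 252/89 ≈ 2.831 bits/symbol.

2.831 bits/symbol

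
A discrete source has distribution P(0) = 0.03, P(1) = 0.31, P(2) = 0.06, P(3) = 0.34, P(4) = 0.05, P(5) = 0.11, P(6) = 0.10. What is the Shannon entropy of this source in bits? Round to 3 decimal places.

2.347 bits

H = −Σ pᵢ log₂ pᵢ.
−0.03·log₂(0.03) = 0.1518
−0.31·log₂(0.31) = 0.5238
−0.06·log₂(0.06) = 0.2435
−0.34·log₂(0.34) = 0.5292
−0.05·log₂(0.05) = 0.2161
−0.11·log₂(0.11) = 0.3503
−0.10·log₂(0.10) = 0.3322
Sum ≈ 2.3468 → 2.347 bits.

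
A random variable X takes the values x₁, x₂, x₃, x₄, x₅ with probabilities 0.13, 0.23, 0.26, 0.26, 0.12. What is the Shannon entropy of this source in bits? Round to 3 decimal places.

H = −Σ pᵢ log₂ pᵢ.
−0.13·log₂(0.13) = 0.3826
−0.23·log₂(0.23) = 0.4877
−0.26·log₂(0.26) = 0.5053
−0.26·log₂(0.26) = 0.5053
−0.12·log₂(0.12) = 0.3671
Sum ≈ 2.2480 → 2.248 bits.

2.248 bits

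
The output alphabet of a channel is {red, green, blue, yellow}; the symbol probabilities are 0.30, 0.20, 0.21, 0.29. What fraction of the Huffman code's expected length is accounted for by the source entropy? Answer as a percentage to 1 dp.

Entropy H = −Σ p log₂ p ≈ 1.9762 bits.
Huffman merges: 1/5+21/100→41/100; 29/100+3/10→59/100; 41/100+59/100→1. L = 2 ≈ 2.0000.
Efficiency = H/L = 1.9762/2.0000 = 98.8%.

98.8%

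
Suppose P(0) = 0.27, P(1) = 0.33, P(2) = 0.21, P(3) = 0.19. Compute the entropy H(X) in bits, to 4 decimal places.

H = −Σ pᵢ log₂ pᵢ.
−0.27·log₂(0.27) = 0.5100
−0.33·log₂(0.33) = 0.5278
−0.21·log₂(0.21) = 0.4728
−0.19·log₂(0.19) = 0.4552
Sum ≈ 1.9659 → 1.9659 bits.

1.9659 bits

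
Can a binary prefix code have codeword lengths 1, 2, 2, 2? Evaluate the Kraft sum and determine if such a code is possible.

1.25; no

With common denominator 2^2 = 4: Σ 2^(−ℓᵢ) = 2/4 + 1/4 + 1/4 + 1/4 = 5/4 = 1.25.
Kraft's inequality requires Σ ≤ 1; here Σ = 1.25 > 1, so no such prefix code exists.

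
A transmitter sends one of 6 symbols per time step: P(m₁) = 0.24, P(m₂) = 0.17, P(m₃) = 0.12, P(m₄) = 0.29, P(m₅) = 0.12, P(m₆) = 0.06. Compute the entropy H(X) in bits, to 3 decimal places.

H = −Σ pᵢ log₂ pᵢ.
−0.24·log₂(0.24) = 0.4941
−0.17·log₂(0.17) = 0.4346
−0.12·log₂(0.12) = 0.3671
−0.29·log₂(0.29) = 0.5179
−0.12·log₂(0.12) = 0.3671
−0.06·log₂(0.06) = 0.2435
Sum ≈ 2.4243 → 2.424 bits.

2.424 bits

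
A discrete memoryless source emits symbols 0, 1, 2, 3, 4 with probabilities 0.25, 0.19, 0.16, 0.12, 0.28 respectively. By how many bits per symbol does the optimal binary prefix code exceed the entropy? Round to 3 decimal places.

Entropy H = −Σ p log₂ p ≈ 2.2595 bits.
Huffman merges: 3/25+4/25→7/25; 19/100+1/4→11/25; 7/25+7/25→14/25; 11/25+14/25→1. L = 57/25 ≈ 2.2800.
L − H = 2.2800 − 2.2595 = 0.020 bits.

0.020 bits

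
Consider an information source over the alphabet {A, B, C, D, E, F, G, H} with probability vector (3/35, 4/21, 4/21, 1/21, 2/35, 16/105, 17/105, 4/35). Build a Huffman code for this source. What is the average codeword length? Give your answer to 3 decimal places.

2.914 bits/symbol

Repeatedly combine the two least-probable nodes; the expected code length is the sum of the merged weights.
merge 1/21 + 2/35 → 11/105
merge 3/35 + 11/105 → 4/21
merge 4/35 + 16/105 → 4/15
merge 17/105 + 4/21 → 37/105
merge 4/21 + 4/21 → 8/21
merge 4/15 + 37/105 → 13/21
merge 8/21 + 13/21 → 1
L = 11/105 + 4/21 + 4/15 + 37/105 + 8/21 + 13/21 + 1 = 102/35 ≈ 2.914 bits/symbol.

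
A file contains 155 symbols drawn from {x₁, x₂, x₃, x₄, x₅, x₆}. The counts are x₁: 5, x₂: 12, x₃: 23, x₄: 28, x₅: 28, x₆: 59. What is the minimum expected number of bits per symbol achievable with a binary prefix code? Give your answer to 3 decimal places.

Probabilities are the counts divided by 155.
Repeatedly combine the two least-probable nodes; the expected code length is the sum of the merged weights.
merge 1/31 + 12/155 → 17/155
merge 17/155 + 23/155 → 8/31
merge 28/155 + 28/155 → 56/155
merge 8/31 + 56/155 → 96/155
merge 59/155 + 96/155 → 1
L = 17/155 + 8/31 + 56/155 + 96/155 + 1 = 364/155 ≈ 2.348 bits/symbol.

2.348 bits/symbol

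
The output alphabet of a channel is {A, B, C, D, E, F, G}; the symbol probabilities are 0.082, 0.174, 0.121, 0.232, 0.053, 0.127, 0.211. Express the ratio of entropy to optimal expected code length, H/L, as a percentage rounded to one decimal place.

99.1%

Entropy H = −Σ p log₂ p ≈ 2.6689 bits.
Huffman merges: 53/1000+41/500→27/200; 121/1000+127/1000→31/125; 27/200+87/500→309/1000; 211/1000+29/125→443/1000; 31/125+309/1000→557/1000; 443/1000+557/1000→1. L = 673/250 ≈ 2.6920.
Efficiency = H/L = 2.6689/2.6920 = 99.1%.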